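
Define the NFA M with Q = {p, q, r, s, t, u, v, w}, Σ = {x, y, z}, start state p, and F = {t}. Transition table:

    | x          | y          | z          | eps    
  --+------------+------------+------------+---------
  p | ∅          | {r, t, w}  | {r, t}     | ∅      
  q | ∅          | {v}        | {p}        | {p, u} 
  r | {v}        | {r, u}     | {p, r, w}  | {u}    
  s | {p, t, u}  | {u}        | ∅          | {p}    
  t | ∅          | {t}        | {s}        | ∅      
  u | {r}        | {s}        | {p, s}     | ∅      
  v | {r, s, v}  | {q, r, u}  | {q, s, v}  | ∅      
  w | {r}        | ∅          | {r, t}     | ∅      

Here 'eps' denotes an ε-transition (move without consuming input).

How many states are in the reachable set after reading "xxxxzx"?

0

Start in {p}.
Read 'x': p→∅; now ∅.
The set is empty and remains empty for the remaining 5 symbols.
That set has 0 states.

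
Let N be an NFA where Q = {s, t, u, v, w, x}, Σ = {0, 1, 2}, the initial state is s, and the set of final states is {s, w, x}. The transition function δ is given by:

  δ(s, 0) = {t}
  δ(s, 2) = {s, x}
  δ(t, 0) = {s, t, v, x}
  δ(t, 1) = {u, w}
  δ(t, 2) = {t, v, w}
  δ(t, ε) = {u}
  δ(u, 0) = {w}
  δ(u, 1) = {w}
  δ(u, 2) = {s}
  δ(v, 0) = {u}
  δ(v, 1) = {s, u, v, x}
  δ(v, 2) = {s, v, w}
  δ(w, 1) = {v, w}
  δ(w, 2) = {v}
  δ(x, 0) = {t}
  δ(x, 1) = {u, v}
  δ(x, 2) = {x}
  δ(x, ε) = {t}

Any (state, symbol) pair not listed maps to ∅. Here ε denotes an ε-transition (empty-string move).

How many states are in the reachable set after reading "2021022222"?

Start in {s}.
Read '2': s→{s, x}; union {s, x}; ε-closure = {s, t, u, x}.
Read '0': s→{t}, t→{s, t, v, x}, u→{w}, x→{t}; union {s, t, v, w, x}; ε-closure = {s, t, u, v, w, x}.
Read '2': s→{s, x}, t→{t, v, w}, u→{s}, v→{s, v, w}, w→{v}, x→{x}; union {s, t, v, w, x}; ε-closure = {s, t, u, v, w, x}.
Read '1': s→∅, t→{u, w}, u→{w}, v→{s, u, v, x}, w→{v, w}, x→{u, v}; union {s, u, v, w, x}; ε-closure = {s, t, u, v, w, x}.
Read '0': s→{t}, t→{s, t, v, x}, u→{w}, v→{u}, w→∅, x→{t}; now {s, t, u, v, w, x}.
Read '2': s→{s, x}, t→{t, v, w}, u→{s}, v→{s, v, w}, w→{v}, x→{x}; union {s, t, v, w, x}; ε-closure = {s, t, u, v, w, x}.
Read '2': s→{s, x}, t→{t, v, w}, u→{s}, v→{s, v, w}, w→{v}, x→{x}; union {s, t, v, w, x}; ε-closure = {s, t, u, v, w, x}.
Read '2': s→{s, x}, t→{t, v, w}, u→{s}, v→{s, v, w}, w→{v}, x→{x}; union {s, t, v, w, x}; ε-closure = {s, t, u, v, w, x}.
Read '2': s→{s, x}, t→{t, v, w}, u→{s}, v→{s, v, w}, w→{v}, x→{x}; union {s, t, v, w, x}; ε-closure = {s, t, u, v, w, x}.
Read '2': s→{s, x}, t→{t, v, w}, u→{s}, v→{s, v, w}, w→{v}, x→{x}; union {s, t, v, w, x}; ε-closure = {s, t, u, v, w, x}.
That set has 6 states.

6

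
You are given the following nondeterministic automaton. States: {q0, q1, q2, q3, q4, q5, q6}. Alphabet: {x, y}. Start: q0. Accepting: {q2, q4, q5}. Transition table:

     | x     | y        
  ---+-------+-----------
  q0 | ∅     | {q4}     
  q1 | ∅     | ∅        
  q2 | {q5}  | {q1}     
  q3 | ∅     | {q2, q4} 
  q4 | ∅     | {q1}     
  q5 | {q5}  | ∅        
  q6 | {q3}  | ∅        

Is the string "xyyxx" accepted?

No

Start in {q0}.
Read 'x': q0→∅; now ∅.
The set is empty and remains empty for the remaining 4 symbols.
The final set ∅ contains no accepting state.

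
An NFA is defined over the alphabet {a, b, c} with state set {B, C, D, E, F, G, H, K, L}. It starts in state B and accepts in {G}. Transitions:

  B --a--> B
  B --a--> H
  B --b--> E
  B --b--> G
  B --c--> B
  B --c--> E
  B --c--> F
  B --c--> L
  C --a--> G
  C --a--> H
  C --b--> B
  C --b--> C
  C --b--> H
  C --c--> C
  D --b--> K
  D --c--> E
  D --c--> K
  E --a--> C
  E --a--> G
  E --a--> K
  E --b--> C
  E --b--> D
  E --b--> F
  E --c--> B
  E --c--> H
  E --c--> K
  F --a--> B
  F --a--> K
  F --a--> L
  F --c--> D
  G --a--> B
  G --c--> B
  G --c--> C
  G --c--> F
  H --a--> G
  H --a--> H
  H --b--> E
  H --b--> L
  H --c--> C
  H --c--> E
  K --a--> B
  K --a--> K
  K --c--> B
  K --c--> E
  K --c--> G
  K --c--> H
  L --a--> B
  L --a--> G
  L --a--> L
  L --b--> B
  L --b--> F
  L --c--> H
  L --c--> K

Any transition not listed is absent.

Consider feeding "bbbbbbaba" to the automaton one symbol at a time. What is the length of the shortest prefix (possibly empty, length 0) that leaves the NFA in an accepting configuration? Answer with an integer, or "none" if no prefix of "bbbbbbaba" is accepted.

1

Start in {B}.
Read 'b': B→{E, G}; now {E, G}.
None of the earlier sets intersect F, but {E, G} does.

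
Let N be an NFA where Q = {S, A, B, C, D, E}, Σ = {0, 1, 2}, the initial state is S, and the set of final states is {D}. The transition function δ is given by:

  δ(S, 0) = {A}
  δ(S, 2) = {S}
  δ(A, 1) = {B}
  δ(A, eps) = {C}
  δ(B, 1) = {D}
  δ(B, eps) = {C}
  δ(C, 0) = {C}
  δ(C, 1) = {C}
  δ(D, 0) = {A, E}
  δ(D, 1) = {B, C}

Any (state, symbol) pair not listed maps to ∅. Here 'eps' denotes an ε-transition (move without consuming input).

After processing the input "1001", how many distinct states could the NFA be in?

Start in {S}.
Read '1': S→∅; now ∅.
The set is empty and remains empty for the remaining 3 symbols.
That set has 0 states.

0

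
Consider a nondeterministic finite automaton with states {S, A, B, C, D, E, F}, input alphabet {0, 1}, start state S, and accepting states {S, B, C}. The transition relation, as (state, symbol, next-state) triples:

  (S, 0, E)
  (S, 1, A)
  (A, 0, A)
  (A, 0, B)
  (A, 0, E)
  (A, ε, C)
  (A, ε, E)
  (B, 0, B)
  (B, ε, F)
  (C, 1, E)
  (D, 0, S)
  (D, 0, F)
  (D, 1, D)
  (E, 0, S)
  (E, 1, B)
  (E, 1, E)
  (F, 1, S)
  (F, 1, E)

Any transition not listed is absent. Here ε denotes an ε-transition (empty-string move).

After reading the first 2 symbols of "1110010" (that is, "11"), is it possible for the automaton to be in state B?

Start in {S}.
Read '1': S→{A}; union {A}; ε-closure = {A, C, E}.
Read '1': A→∅, C→{E}, E→{B, E}; union {B, E}; ε-closure = {B, E, F}.
State B is in {B, E, F}.

Yes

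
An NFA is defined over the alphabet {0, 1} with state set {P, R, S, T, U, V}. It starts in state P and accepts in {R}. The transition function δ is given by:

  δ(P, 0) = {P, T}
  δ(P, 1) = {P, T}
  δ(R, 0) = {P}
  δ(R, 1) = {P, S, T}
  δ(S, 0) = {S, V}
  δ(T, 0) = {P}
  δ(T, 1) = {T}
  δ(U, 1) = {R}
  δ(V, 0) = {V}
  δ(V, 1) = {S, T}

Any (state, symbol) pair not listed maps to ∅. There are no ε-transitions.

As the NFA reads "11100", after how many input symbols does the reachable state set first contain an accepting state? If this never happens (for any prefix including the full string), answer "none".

Start in {P}.
Read '1': P→{P, T}; now {P, T}.
Read '1': P→{P, T}, T→{T}; now {P, T}.
Read '1': P→{P, T}, T→{T}; now {P, T}.
Read '0': P→{P, T}, T→{P}; now {P, T}.
Read '0': P→{P, T}, T→{P}; now {P, T}.
No reachable set along the way intersects F.

none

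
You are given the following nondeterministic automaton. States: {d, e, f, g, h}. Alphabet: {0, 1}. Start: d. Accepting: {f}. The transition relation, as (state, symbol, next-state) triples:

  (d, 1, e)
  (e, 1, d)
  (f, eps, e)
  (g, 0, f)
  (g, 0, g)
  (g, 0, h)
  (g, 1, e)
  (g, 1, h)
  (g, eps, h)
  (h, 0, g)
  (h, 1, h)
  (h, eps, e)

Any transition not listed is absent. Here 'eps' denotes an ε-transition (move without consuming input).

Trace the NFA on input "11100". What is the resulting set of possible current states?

Start in {d}.
Read '1': {d} → {e}.
Read '1': {e} → {d}.
Read '1': {d} → {e}.
Read '0': {e} → ∅.
The set is empty and remains empty for the remaining 1 symbol.

∅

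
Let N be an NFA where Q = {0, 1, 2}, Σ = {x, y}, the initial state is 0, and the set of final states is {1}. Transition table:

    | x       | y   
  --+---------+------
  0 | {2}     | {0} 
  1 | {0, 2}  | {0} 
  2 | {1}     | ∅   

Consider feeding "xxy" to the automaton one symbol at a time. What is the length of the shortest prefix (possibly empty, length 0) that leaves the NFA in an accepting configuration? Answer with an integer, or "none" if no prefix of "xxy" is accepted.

2

Start in {0}.
Read 'x': {0} → {2}.
Read 'x': {2} → {1}.
None of the earlier sets intersect F, but {1} does.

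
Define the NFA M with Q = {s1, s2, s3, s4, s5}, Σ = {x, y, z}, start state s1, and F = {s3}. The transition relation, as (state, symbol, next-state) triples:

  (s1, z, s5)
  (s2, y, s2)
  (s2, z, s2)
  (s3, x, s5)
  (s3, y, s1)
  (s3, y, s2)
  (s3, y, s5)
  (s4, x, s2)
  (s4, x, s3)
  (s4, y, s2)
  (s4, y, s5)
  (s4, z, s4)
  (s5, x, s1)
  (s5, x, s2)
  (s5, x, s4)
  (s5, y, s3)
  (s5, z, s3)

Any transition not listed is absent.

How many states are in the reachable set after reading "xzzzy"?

0

Start in {s1}.
Read 'x': s1→∅; now ∅.
The set is empty and remains empty for the remaining 4 symbols.
That set has 0 states.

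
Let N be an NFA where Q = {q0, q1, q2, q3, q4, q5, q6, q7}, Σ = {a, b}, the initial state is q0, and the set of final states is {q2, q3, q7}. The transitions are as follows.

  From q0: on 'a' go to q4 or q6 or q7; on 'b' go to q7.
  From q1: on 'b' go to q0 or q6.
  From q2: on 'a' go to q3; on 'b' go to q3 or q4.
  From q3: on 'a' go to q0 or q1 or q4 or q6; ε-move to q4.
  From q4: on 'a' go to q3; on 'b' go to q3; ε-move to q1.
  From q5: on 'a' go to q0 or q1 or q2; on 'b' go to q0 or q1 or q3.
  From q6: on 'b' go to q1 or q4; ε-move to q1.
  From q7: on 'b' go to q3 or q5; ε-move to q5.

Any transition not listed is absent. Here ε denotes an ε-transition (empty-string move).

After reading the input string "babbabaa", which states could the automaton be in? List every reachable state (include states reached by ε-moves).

{q0, q1, q2, q3, q4, q5, q6, q7}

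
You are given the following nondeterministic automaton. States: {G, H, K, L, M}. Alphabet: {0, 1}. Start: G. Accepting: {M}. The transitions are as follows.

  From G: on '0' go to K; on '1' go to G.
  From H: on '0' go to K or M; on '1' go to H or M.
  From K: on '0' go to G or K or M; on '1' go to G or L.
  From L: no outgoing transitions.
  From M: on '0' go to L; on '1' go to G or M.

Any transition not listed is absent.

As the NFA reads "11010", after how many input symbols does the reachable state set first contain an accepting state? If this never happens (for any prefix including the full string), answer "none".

none

Start in {G}.
Read '1': {G} → {G}.
Read '1': {G} → {G}.
Read '0': {G} → {K}.
Read '1': {K} → {G, L}.
Read '0': {G, L} → {K}.
No reachable set along the way intersects F.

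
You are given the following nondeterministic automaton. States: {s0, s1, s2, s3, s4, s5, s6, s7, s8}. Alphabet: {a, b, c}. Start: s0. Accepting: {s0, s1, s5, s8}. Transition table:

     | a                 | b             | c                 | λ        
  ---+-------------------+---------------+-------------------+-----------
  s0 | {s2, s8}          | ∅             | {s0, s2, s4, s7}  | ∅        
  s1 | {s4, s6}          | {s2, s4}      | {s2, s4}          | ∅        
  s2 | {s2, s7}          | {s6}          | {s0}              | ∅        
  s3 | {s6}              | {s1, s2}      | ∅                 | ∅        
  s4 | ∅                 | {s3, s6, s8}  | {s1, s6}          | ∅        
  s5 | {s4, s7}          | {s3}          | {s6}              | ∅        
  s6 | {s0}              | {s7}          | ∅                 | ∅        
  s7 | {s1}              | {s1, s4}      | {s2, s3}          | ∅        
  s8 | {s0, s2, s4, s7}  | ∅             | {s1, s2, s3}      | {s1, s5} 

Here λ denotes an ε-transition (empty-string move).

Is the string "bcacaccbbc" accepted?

No

Start in {s0}.
Read 'b': {s0} → ∅.
The set is empty and remains empty for the remaining 9 symbols.
The final set ∅ contains no accepting state.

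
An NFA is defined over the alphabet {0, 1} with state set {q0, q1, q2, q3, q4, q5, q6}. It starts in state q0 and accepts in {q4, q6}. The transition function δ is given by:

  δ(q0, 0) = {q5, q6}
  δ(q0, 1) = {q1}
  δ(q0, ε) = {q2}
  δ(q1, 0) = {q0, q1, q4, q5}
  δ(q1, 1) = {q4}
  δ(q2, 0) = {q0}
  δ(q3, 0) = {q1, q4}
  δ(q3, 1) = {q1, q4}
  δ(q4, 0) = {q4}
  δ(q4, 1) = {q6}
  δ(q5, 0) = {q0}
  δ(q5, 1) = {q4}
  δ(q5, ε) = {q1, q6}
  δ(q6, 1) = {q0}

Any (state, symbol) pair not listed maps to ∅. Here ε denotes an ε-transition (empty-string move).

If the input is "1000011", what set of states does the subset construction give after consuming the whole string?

{q0, q1, q2, q4, q6}

Start: ε-closure({q0}) = {q0, q2}.
Read '1': q0→{q1}, q2→∅; now {q1}.
Read '0': q1→{q0, q1, q4, q5}; union {q0, q1, q4, q5}; ε-closure = {q0, q1, q2, q4, q5, q6}.
Read '0': q0→{q5, q6}, q1→{q0, q1, q4, q5}, q2→{q0}, q4→{q4}, q5→{q0}, q6→∅; union {q0, q1, q4, q5, q6}; ε-closure = {q0, q1, q2, q4, q5, q6}.
Read '0': q0→{q5, q6}, q1→{q0, q1, q4, q5}, q2→{q0}, q4→{q4}, q5→{q0}, q6→∅; union {q0, q1, q4, q5, q6}; ε-closure = {q0, q1, q2, q4, q5, q6}.
Read '0': q0→{q5, q6}, q1→{q0, q1, q4, q5}, q2→{q0}, q4→{q4}, q5→{q0}, q6→∅; union {q0, q1, q4, q5, q6}; ε-closure = {q0, q1, q2, q4, q5, q6}.
Read '1': q0→{q1}, q1→{q4}, q2→∅, q4→{q6}, q5→{q4}, q6→{q0}; union {q0, q1, q4, q6}; ε-closure = {q0, q1, q2, q4, q6}.
Read '1': q0→{q1}, q1→{q4}, q2→∅, q4→{q6}, q6→{q0}; union {q0, q1, q4, q6}; ε-closure = {q0, q1, q2, q4, q6}.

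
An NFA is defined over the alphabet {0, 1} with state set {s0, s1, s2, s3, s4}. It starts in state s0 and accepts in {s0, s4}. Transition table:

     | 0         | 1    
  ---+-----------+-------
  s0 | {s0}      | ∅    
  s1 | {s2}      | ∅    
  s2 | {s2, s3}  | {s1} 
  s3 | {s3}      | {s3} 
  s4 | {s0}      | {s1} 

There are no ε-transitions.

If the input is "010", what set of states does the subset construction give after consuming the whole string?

∅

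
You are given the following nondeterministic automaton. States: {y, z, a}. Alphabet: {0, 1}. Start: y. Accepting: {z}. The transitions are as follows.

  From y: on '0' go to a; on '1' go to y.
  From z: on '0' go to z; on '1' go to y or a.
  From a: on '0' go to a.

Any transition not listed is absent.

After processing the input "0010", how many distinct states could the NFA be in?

Start in {y}.
Read '0': y→{a}; now {a}.
Read '0': a→{a}; now {a}.
Read '1': a→∅; now ∅.
The set is empty and remains empty for the remaining 1 symbol.
That set has 0 states.

0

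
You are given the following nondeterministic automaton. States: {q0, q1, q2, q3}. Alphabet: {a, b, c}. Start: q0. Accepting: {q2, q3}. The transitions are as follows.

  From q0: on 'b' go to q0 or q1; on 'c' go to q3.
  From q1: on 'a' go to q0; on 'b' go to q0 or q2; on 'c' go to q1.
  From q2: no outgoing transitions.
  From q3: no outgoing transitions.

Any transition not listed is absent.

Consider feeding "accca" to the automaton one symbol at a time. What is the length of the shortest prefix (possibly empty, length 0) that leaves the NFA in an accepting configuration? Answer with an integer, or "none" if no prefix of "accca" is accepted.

none

Start in {q0}.
Read 'a': q0→∅; now ∅.
The set is empty and remains empty for the remaining 4 symbols.
No reachable set along the way intersects F.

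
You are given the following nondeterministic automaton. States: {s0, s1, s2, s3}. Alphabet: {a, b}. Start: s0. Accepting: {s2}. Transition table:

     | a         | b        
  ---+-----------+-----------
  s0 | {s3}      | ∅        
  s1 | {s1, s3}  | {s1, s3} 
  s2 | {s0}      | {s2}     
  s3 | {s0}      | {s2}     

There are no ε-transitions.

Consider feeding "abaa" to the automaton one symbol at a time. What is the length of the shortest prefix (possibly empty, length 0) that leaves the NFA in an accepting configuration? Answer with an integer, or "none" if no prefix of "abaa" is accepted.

2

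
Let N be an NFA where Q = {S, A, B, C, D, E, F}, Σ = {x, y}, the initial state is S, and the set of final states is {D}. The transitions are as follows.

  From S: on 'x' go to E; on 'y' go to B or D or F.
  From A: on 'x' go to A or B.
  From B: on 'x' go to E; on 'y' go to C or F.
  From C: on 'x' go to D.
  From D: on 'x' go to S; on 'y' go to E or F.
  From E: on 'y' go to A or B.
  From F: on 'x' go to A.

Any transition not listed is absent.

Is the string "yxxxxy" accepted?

No

Start in {S}.
Read 'y': S→{B, D, F}; now {B, D, F}.
Read 'x': B→{E}, D→{S}, F→{A}; now {S, A, E}.
Read 'x': S→{E}, A→{A, B}, E→∅; now {A, B, E}.
Read 'x': A→{A, B}, B→{E}, E→∅; now {A, B, E}.
Read 'x': A→{A, B}, B→{E}, E→∅; now {A, B, E}.
Read 'y': A→∅, B→{C, F}, E→{A, B}; now {A, B, C, F}.
The final set {A, B, C, F} contains no accepting state.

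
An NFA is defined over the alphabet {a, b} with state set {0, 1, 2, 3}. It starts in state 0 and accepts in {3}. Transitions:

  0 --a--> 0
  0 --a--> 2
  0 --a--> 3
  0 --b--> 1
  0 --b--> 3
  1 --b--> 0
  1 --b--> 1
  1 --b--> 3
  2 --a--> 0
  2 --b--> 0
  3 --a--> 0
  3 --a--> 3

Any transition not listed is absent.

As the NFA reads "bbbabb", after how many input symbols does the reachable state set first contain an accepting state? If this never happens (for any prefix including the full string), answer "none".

1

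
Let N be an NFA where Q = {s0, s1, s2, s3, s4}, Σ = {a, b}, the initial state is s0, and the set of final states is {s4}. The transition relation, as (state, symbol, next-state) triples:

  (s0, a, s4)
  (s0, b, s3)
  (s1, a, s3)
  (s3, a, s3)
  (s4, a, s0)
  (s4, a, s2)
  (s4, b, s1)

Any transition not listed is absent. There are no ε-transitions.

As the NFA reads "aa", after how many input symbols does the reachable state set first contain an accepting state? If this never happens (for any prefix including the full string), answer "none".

1

Start in {s0}.
Read 'a': s0→{s4}; now {s4}.
None of the earlier sets intersect F, but {s4} does.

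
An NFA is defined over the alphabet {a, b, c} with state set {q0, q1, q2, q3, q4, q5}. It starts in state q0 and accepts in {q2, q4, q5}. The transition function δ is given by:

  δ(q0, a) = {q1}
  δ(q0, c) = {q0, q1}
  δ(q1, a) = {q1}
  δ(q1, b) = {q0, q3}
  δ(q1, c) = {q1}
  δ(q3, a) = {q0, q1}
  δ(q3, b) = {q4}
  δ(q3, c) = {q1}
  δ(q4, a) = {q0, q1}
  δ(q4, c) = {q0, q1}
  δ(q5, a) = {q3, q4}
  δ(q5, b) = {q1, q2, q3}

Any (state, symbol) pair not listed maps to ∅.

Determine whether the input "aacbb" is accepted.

Yes

Start in {q0}.
Read 'a': q0→{q1}; now {q1}.
Read 'a': q1→{q1}; now {q1}.
Read 'c': q1→{q1}; now {q1}.
Read 'b': q1→{q0, q3}; now {q0, q3}.
Read 'b': q0→∅, q3→{q4}; now {q4}.
The final set {q4} contains the accepting state q4.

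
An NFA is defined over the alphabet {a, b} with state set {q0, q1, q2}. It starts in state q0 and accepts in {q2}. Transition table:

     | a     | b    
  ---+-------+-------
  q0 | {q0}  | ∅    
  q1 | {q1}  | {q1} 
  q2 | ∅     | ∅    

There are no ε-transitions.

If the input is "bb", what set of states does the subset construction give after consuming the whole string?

Start in {q0}.
Read 'b': {q0} → ∅.
The set is empty and remains empty for the remaining 1 symbol.

∅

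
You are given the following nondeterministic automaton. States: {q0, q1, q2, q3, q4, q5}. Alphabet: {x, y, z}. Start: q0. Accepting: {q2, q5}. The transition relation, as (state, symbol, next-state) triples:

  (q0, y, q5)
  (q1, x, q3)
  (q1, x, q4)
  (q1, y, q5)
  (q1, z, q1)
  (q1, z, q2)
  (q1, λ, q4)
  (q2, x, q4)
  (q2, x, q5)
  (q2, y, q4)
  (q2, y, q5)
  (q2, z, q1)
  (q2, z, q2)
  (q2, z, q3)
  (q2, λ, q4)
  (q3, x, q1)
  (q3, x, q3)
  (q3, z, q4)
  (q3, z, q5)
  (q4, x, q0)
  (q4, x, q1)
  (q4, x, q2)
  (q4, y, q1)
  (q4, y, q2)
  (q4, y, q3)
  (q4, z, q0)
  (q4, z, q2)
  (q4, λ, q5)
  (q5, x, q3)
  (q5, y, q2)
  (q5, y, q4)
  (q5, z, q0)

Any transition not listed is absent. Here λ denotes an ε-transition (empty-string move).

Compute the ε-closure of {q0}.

{q0}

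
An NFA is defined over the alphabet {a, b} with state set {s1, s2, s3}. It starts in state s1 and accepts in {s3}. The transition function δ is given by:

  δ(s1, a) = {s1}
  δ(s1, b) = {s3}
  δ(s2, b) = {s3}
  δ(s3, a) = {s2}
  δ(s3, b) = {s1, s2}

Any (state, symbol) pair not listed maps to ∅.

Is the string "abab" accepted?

Start in {s1}.
Read 'a': s1→{s1}; now {s1}.
Read 'b': s1→{s3}; now {s3}.
Read 'a': s3→{s2}; now {s2}.
Read 'b': s2→{s3}; now {s3}.
The final set {s3} contains the accepting state s3.

Yes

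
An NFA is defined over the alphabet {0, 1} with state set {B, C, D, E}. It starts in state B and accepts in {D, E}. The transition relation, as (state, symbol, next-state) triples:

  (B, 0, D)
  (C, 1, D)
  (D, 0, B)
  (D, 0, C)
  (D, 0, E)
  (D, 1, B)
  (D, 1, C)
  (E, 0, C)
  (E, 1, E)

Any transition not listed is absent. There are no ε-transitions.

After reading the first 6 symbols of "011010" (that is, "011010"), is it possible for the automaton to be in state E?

Yes

Start in {B}.
Read '0': {B} → {D}.
Read '1': {D} → {B, C}.
Read '1': {B, C} → {D}.
Read '0': {D} → {B, C, E}.
Read '1': {B, C, E} → {D, E}.
Read '0': {D, E} → {B, C, E}.
State E is in {B, C, E}.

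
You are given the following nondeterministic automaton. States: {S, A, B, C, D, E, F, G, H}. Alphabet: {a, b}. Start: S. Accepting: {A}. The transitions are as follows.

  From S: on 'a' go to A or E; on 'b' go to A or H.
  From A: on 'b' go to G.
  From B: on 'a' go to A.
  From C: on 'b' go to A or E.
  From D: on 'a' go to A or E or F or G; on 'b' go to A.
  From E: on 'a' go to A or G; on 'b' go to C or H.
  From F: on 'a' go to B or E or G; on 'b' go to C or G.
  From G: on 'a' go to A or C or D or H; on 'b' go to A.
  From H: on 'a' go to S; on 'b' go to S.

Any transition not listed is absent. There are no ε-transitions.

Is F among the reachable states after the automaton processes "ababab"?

Start in {S}.
Read 'a': S→{A, E}; now {A, E}.
Read 'b': A→{G}, E→{C, H}; now {C, G, H}.
Read 'a': C→∅, G→{A, C, D, H}, H→{S}; now {S, A, C, D, H}.
Read 'b': S→{A, H}, A→{G}, C→{A, E}, D→{A}, H→{S}; now {S, A, E, G, H}.
Read 'a': S→{A, E}, A→∅, E→{A, G}, G→{A, C, D, H}, H→{S}; now {S, A, C, D, E, G, H}.
Read 'b': S→{A, H}, A→{G}, C→{A, E}, D→{A}, E→{C, H}, G→{A}, H→{S}; now {S, A, C, E, G, H}.
State F is not in {S, A, C, E, G, H}.

No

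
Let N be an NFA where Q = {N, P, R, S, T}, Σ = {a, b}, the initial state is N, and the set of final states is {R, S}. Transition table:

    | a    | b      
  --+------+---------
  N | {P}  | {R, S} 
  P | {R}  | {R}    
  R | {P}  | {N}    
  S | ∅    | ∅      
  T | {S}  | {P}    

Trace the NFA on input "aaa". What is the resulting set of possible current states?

Start in {N}.
Read 'a': N→{P}; now {P}.
Read 'a': P→{R}; now {R}.
Read 'a': R→{P}; now {P}.

{P}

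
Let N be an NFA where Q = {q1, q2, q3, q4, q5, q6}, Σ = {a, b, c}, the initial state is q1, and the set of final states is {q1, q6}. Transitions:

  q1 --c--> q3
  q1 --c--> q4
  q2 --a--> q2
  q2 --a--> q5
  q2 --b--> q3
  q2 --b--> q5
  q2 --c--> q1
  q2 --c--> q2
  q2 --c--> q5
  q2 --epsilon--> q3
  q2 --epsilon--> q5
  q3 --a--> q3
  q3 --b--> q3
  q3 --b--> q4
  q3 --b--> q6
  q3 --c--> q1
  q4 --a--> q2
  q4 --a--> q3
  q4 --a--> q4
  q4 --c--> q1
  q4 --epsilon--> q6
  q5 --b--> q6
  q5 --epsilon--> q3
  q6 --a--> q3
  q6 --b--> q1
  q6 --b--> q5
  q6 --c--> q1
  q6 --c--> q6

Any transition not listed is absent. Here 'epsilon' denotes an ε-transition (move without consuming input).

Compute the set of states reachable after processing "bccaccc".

Start in {q1}.
Read 'b': {q1} → ∅.
The set is empty and remains empty for the remaining 6 symbols.

∅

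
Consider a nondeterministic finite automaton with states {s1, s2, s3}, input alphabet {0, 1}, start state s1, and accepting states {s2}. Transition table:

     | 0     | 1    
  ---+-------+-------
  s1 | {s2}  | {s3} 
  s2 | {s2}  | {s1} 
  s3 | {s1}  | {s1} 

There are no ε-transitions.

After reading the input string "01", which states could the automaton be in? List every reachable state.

{s1}

Start in {s1}.
Read '0': {s1} → {s2}.
Read '1': {s2} → {s1}.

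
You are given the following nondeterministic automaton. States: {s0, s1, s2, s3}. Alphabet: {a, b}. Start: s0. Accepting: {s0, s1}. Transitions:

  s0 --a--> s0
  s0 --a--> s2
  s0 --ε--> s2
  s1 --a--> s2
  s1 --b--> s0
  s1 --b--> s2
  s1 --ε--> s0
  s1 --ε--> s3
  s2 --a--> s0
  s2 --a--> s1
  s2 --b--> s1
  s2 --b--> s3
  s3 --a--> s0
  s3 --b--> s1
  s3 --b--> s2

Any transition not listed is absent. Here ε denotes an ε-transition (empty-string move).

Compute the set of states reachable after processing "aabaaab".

Start: ε-closure({s0}) = {s0, s2}.
Read 'a': {s0, s2} → {s0, s1, s2, s3}.
Read 'a': {s0, s1, s2, s3} → {s0, s1, s2, s3}.
Read 'b': {s0, s1, s2, s3} → {s0, s1, s2, s3}.
Read 'a': {s0, s1, s2, s3} → {s0, s1, s2, s3}.
Read 'a': {s0, s1, s2, s3} → {s0, s1, s2, s3}.
Read 'a': {s0, s1, s2, s3} → {s0, s1, s2, s3}.
Read 'b': {s0, s1, s2, s3} → {s0, s1, s2, s3}.

{s0, s1, s2, s3}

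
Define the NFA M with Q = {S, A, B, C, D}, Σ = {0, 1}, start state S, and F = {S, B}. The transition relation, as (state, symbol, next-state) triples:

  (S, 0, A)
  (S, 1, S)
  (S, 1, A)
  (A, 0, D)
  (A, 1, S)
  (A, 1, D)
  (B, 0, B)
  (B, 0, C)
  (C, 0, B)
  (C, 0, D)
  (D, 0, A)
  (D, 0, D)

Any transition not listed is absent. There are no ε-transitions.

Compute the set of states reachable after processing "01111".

{S, A, D}

Start in {S}.
Read '0': {S} → {A}.
Read '1': {A} → {S, D}.
Read '1': {S, D} → {S, A}.
Read '1': {S, A} → {S, A, D}.
Read '1': {S, A, D} → {S, A, D}.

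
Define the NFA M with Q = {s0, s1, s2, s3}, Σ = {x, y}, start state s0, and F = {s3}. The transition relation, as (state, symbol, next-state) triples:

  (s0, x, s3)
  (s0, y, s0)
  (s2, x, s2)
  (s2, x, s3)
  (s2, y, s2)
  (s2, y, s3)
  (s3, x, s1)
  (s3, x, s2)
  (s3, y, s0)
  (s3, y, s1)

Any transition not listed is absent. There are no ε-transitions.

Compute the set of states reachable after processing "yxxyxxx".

{s1, s2, s3}

Start in {s0}.
Read 'y': s0→{s0}; now {s0}.
Read 'x': s0→{s3}; now {s3}.
Read 'x': s3→{s1, s2}; now {s1, s2}.
Read 'y': s1→∅, s2→{s2, s3}; now {s2, s3}.
Read 'x': s2→{s2, s3}, s3→{s1, s2}; now {s1, s2, s3}.
Read 'x': s1→∅, s2→{s2, s3}, s3→{s1, s2}; now {s1, s2, s3}.
Read 'x': s1→∅, s2→{s2, s3}, s3→{s1, s2}; now {s1, s2, s3}.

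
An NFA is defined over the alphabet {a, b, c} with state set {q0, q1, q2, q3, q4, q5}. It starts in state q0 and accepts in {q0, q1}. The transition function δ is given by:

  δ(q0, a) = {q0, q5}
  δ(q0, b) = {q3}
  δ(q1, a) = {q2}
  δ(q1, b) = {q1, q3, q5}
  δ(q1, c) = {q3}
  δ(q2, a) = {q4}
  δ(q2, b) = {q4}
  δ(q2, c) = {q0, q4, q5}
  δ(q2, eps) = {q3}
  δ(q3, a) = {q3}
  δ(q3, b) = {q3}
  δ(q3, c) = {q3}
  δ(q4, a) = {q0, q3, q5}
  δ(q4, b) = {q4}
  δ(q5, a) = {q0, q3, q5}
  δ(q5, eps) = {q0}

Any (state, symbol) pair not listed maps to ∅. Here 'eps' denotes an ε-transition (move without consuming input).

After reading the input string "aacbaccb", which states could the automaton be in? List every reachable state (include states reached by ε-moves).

{q3}

Start in {q0}.
Read 'a': {q0} → {q0, q5}.
Read 'a': {q0, q5} → {q0, q3, q5}.
Read 'c': {q0, q3, q5} → {q3}.
Read 'b': {q3} → {q3}.
Read 'a': {q3} → {q3}.
Read 'c': {q3} → {q3}.
Read 'c': {q3} → {q3}.
Read 'b': {q3} → {q3}.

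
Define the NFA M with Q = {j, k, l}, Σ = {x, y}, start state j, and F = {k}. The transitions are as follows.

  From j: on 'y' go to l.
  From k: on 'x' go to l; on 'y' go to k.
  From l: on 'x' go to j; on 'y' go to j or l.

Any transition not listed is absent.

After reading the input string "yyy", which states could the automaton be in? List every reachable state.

Start in {j}.
Read 'y': j→{l}; now {l}.
Read 'y': l→{j, l}; now {j, l}.
Read 'y': j→{l}, l→{j, l}; now {j, l}.

{j, l}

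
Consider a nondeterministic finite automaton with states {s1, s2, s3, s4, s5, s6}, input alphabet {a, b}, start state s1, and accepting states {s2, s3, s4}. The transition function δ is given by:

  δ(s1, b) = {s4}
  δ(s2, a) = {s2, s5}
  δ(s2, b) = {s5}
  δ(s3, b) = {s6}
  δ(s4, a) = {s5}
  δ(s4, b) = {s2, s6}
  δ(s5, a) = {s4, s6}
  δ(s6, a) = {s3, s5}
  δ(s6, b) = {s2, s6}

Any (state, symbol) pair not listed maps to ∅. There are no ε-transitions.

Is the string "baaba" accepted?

Start in {s1}.
Read 'b': {s1} → {s4}.
Read 'a': {s4} → {s5}.
Read 'a': {s5} → {s4, s6}.
Read 'b': {s4, s6} → {s2, s6}.
Read 'a': {s2, s6} → {s2, s3, s5}.
The final set {s2, s3, s5} contains the accepting states s2, s3.

Yes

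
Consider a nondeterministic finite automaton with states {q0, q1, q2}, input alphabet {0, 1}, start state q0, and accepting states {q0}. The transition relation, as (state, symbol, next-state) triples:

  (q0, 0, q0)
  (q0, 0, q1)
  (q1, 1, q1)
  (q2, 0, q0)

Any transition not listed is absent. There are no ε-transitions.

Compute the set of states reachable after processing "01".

Start in {q0}.
Read '0': {q0} → {q0, q1}.
Read '1': {q0, q1} → {q1}.

{q1}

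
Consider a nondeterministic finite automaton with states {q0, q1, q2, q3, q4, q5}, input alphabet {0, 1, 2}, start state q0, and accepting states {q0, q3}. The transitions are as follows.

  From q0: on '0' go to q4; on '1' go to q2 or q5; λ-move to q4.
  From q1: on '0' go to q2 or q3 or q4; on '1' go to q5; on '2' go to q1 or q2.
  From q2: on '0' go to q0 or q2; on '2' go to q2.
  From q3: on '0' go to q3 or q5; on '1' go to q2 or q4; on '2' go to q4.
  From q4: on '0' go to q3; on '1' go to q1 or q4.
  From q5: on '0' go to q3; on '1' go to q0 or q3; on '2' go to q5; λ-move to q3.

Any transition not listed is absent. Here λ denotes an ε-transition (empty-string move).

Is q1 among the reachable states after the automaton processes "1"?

Yes

Start: ε-closure({q0}) = {q0, q4}.
Read '1': {q0, q4} → {q1, q2, q3, q4, q5}.
State q1 is in {q1, q2, q3, q4, q5}.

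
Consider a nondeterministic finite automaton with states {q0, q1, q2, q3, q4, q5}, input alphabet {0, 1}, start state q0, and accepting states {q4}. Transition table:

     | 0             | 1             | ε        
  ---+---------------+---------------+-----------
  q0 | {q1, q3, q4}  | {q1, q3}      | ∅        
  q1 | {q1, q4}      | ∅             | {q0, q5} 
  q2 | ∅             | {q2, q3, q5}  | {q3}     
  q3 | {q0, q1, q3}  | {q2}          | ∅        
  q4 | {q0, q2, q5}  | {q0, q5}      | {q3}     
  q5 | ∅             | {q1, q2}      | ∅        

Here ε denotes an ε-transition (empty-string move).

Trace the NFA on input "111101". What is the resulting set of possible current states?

{q0, q1, q2, q3, q5}

Start in {q0}.
Read '1': {q0} → {q0, q1, q3, q5}.
Read '1': {q0, q1, q3, q5} → {q0, q1, q2, q3, q5}.
Read '1': {q0, q1, q2, q3, q5} → {q0, q1, q2, q3, q5}.
Read '1': {q0, q1, q2, q3, q5} → {q0, q1, q2, q3, q5}.
Read '0': {q0, q1, q2, q3, q5} → {q0, q1, q3, q4, q5}.
Read '1': {q0, q1, q3, q4, q5} → {q0, q1, q2, q3, q5}.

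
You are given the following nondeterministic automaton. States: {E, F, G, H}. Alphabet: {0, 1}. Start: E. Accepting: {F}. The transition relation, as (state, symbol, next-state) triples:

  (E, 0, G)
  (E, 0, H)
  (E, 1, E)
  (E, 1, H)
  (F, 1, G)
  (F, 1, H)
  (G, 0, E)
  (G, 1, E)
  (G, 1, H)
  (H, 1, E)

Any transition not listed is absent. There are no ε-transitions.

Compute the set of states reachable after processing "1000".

{G, H}

Start in {E}.
Read '1': E→{E, H}; now {E, H}.
Read '0': E→{G, H}, H→∅; now {G, H}.
Read '0': G→{E}, H→∅; now {E}.
Read '0': E→{G, H}; now {G, H}.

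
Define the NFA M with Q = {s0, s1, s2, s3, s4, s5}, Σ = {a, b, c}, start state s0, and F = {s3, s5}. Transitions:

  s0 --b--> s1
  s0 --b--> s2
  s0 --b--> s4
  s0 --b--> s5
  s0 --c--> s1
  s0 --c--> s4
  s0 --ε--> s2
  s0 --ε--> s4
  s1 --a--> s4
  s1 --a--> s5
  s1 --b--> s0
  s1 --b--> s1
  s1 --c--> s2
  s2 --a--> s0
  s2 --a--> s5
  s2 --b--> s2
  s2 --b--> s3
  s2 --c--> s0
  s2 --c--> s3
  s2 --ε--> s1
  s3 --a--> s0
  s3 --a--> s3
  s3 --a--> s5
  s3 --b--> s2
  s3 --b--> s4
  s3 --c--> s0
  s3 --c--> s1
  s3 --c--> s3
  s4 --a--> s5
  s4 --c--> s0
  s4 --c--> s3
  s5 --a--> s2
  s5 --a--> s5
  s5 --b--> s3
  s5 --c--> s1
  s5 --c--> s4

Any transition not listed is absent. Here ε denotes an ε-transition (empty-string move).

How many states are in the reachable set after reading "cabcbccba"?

Start: ε-closure({s0}) = {s0, s1, s2, s4}.
Read 'c': {s0, s1, s2, s4} → {s0, s1, s2, s3, s4}.
Read 'a': {s0, s1, s2, s3, s4} → {s0, s1, s2, s3, s4, s5}.
Read 'b': {s0, s1, s2, s3, s4, s5} → {s0, s1, s2, s3, s4, s5}.
Read 'c': {s0, s1, s2, s3, s4, s5} → {s0, s1, s2, s3, s4}.
Read 'b': {s0, s1, s2, s3, s4} → {s0, s1, s2, s3, s4, s5}.
Read 'c': {s0, s1, s2, s3, s4, s5} → {s0, s1, s2, s3, s4}.
Read 'c': {s0, s1, s2, s3, s4} → {s0, s1, s2, s3, s4}.
Read 'b': {s0, s1, s2, s3, s4} → {s0, s1, s2, s3, s4, s5}.
Read 'a': {s0, s1, s2, s3, s4, s5} → {s0, s1, s2, s3, s4, s5}.
That set has 6 states.

6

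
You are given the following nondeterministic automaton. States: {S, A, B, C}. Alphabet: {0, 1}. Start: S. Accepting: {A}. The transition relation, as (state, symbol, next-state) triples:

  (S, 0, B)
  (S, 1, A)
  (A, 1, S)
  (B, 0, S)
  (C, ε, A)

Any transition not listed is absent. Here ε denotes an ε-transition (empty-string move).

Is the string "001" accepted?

Yes

Start in {S}.
Read '0': {S} → {B}.
Read '0': {B} → {S}.
Read '1': {S} → {A}.
The final set {A} contains the accepting state A.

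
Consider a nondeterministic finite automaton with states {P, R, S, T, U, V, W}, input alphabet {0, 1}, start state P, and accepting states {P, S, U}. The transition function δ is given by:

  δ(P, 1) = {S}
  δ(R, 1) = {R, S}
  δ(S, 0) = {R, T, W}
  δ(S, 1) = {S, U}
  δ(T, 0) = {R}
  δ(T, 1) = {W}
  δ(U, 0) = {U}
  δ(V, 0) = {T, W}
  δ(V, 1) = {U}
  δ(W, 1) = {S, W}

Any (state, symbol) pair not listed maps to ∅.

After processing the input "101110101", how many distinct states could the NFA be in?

Start in {P}.
Read '1': P→{S}; now {S}.
Read '0': S→{R, T, W}; now {R, T, W}.
Read '1': R→{R, S}, T→{W}, W→{S, W}; now {R, S, W}.
Read '1': R→{R, S}, S→{S, U}, W→{S, W}; now {R, S, U, W}.
Read '1': R→{R, S}, S→{S, U}, U→∅, W→{S, W}; now {R, S, U, W}.
Read '0': R→∅, S→{R, T, W}, U→{U}, W→∅; now {R, T, U, W}.
Read '1': R→{R, S}, T→{W}, U→∅, W→{S, W}; now {R, S, W}.
Read '0': R→∅, S→{R, T, W}, W→∅; now {R, T, W}.
Read '1': R→{R, S}, T→{W}, W→{S, W}; now {R, S, W}.
That set has 3 states.

3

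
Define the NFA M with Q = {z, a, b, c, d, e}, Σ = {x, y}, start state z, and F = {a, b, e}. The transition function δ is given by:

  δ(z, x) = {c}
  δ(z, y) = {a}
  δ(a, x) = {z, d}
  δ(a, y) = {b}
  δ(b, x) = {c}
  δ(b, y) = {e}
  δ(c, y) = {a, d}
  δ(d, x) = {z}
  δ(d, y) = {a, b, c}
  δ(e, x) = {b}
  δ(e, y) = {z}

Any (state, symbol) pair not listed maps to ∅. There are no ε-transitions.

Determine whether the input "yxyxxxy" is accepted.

Yes

Start in {z}.
Read 'y': z→{a}; now {a}.
Read 'x': a→{z, d}; now {z, d}.
Read 'y': z→{a}, d→{a, b, c}; now {a, b, c}.
Read 'x': a→{z, d}, b→{c}, c→∅; now {z, c, d}.
Read 'x': z→{c}, c→∅, d→{z}; now {z, c}.
Read 'x': z→{c}, c→∅; now {c}.
Read 'y': c→{a, d}; now {a, d}.
The final set {a, d} contains the accepting state a.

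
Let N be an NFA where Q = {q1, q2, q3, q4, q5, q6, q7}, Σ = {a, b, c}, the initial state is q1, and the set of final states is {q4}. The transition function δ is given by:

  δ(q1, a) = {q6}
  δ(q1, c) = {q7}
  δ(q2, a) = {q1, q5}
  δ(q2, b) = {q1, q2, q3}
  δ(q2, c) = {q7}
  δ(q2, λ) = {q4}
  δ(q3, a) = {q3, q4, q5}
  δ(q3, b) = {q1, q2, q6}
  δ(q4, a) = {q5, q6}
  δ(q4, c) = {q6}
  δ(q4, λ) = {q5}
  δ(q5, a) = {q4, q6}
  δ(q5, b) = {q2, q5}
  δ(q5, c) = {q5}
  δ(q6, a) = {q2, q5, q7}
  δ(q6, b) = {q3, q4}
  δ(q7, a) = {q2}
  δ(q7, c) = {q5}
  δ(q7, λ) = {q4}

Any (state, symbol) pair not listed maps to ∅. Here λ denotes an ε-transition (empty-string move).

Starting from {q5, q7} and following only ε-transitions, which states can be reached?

{q4, q5, q7}

Begin with {q5, q7}.
ε-move q7 → q4; add q4.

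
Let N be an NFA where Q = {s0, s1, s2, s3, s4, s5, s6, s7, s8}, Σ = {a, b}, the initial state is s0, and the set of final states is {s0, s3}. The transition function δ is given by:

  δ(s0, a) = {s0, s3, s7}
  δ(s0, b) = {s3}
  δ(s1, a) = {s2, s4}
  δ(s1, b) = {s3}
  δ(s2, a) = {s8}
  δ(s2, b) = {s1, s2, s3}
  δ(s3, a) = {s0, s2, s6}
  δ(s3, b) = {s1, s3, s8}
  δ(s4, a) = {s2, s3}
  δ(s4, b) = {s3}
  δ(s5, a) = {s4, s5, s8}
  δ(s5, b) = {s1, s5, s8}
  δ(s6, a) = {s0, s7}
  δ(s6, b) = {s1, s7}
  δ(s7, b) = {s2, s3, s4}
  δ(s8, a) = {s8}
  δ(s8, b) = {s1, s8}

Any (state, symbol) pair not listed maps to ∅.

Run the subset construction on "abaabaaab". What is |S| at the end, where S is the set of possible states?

6

Start in {s0}.
Read 'a': s0→{s0, s3, s7}; now {s0, s3, s7}.
Read 'b': s0→{s3}, s3→{s1, s3, s8}, s7→{s2, s3, s4}; now {s1, s2, s3, s4, s8}.
Read 'a': s1→{s2, s4}, s2→{s8}, s3→{s0, s2, s6}, s4→{s2, s3}, s8→{s8}; now {s0, s2, s3, s4, s6, s8}.
Read 'a': s0→{s0, s3, s7}, s2→{s8}, s3→{s0, s2, s6}, s4→{s2, s3}, s6→{s0, s7}, s8→{s8}; now {s0, s2, s3, s6, s7, s8}.
Read 'b': s0→{s3}, s2→{s1, s2, s3}, s3→{s1, s3, s8}, s6→{s1, s7}, s7→{s2, s3, s4}, s8→{s1, s8}; now {s1, s2, s3, s4, s7, s8}.
Read 'a': s1→{s2, s4}, s2→{s8}, s3→{s0, s2, s6}, s4→{s2, s3}, s7→∅, s8→{s8}; now {s0, s2, s3, s4, s6, s8}.
Read 'a': s0→{s0, s3, s7}, s2→{s8}, s3→{s0, s2, s6}, s4→{s2, s3}, s6→{s0, s7}, s8→{s8}; now {s0, s2, s3, s6, s7, s8}.
Read 'a': s0→{s0, s3, s7}, s2→{s8}, s3→{s0, s2, s6}, s6→{s0, s7}, s7→∅, s8→{s8}; now {s0, s2, s3, s6, s7, s8}.
Read 'b': s0→{s3}, s2→{s1, s2, s3}, s3→{s1, s3, s8}, s6→{s1, s7}, s7→{s2, s3, s4}, s8→{s1, s8}; now {s1, s2, s3, s4, s7, s8}.
That set has 6 states.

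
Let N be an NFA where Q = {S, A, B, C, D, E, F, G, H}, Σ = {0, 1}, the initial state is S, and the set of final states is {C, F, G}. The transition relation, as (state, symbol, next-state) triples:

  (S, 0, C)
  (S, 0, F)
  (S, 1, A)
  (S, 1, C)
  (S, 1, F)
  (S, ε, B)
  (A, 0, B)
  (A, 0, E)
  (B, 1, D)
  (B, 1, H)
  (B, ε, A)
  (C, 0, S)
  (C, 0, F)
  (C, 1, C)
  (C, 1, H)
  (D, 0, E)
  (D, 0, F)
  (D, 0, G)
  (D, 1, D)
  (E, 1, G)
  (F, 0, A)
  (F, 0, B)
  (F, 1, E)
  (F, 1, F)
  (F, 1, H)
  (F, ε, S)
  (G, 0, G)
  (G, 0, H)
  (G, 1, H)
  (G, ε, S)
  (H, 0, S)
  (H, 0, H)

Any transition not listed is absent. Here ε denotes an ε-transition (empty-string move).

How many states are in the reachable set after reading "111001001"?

9

Start: ε-closure({S}) = {S, A, B}.
Read '1': {S, A, B} → {S, A, B, C, D, F, H}.
Read '1': {S, A, B, C, D, F, H} → {S, A, B, C, D, E, F, H}.
Read '1': {S, A, B, C, D, E, F, H} → {S, A, B, C, D, E, F, G, H}.
Read '0': {S, A, B, C, D, E, F, G, H} → {S, A, B, C, E, F, G, H}.
Read '0': {S, A, B, C, E, F, G, H} → {S, A, B, C, E, F, G, H}.
Read '1': {S, A, B, C, E, F, G, H} → {S, A, B, C, D, E, F, G, H}.
Read '0': {S, A, B, C, D, E, F, G, H} → {S, A, B, C, E, F, G, H}.
Read '0': {S, A, B, C, E, F, G, H} → {S, A, B, C, E, F, G, H}.
Read '1': {S, A, B, C, E, F, G, H} → {S, A, B, C, D, E, F, G, H}.
That set has 9 states.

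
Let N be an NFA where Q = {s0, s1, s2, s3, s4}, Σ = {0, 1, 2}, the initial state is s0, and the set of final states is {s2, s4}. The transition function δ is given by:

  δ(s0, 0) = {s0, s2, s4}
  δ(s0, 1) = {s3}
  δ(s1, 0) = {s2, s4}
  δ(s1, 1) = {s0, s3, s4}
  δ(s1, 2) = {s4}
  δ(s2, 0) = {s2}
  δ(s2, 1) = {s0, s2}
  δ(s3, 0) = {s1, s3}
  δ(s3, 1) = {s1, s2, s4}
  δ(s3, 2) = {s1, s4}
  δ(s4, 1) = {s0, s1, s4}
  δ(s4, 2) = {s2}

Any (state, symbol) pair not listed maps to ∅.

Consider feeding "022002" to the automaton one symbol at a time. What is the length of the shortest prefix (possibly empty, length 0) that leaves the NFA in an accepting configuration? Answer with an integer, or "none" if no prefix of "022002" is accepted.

1

Start in {s0}.
Read '0': s0→{s0, s2, s4}; now {s0, s2, s4}.
None of the earlier sets intersect F, but {s0, s2, s4} does.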